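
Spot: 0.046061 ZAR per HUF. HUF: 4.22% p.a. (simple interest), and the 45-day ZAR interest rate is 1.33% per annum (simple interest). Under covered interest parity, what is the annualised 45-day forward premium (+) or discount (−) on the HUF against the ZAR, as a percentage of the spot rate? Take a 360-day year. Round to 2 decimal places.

T = 45/360 years.
F = S · g_ZAR/g_HUF = 0.046061 × 1.0016625/1.005275 = 0.045895478.
(F − S)/S ÷ T = (0.045895478 − 0.046061)/0.046061/(45/360) = -0.028748 → -2.87%.

-2.87%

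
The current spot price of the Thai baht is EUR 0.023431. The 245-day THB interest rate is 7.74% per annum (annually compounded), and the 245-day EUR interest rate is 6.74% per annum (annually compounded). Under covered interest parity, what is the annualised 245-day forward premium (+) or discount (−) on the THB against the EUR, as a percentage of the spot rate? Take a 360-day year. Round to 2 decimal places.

-0.93%

T = 245/360 years.
No-arbitrage forward: 0.023431 × 1.0453897 / 1.052045 = 0.023282774 EUR/THB.
(F − S)/S ÷ T = (0.023282774 − 0.023431)/0.023431/(245/360) = -0.009295 → -0.93%.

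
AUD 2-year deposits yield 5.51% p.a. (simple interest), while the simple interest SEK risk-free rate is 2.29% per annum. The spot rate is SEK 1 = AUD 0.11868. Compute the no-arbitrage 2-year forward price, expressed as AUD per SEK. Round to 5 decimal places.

T = 2 years.
AUD accumulates by 1 + 0.0551×2 = 1.110200.
SEK growth factor: 1 + 0.0229×2 = 1.045800.
CIP: F = S · (grow AUD)/(grow SEK) = 0.11868 × 1.110200/1.045800 = 0.1259883 AUD per SEK.

0.12599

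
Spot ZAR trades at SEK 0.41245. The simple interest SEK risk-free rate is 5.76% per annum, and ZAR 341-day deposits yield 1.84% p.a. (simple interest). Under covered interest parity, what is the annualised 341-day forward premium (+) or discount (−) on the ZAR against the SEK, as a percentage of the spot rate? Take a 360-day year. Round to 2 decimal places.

+3.85%

T = 341/360 years.
No-arbitrage forward: 0.41245 × 1.054560 / 1.0174289 = 0.42750238 SEK/ZAR.
(F − S)/S ÷ T = (0.42750238 − 0.41245)/0.41245/(341/360) = 0.038528 → 3.85%.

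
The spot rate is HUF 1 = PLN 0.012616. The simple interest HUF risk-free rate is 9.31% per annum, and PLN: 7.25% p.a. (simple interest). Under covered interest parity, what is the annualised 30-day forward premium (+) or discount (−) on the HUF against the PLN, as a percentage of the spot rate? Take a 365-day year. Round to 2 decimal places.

-2.04%

T = 30/365 years.
No-arbitrage forward: 0.012616 × 1.0059589 / 1.0076521 = 0.012594801 PLN/HUF.
(F − S)/S ÷ T = (0.012594801 − 0.012616)/0.012616/(30/365) = -0.020444 → -2.04%.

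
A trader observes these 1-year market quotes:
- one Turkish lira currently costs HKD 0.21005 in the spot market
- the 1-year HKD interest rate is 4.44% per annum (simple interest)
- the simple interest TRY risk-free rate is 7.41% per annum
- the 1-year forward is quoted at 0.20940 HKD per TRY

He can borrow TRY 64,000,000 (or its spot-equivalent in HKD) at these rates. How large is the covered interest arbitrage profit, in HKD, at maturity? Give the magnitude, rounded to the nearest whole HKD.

HKD 354,580

T = 1 year.
Route A — deposit TRY, sell forward: 64,000,000 × 1.074100 × 0.20940 = HKD 14,394,658.56.
Route B — convert at spot, deposit HKD: 64,000,000 × 0.21005 × 1.044400 = HKD 14,040,078.08.
The quoted forward overvalues TRY, so borrow HKD, buy TRY at spot, deposit the TRY at 7.41%, and sell the proceeds forward at 0.20940.
Profit = 14,394,658.56 − 14,040,078.08 = HKD 354,580.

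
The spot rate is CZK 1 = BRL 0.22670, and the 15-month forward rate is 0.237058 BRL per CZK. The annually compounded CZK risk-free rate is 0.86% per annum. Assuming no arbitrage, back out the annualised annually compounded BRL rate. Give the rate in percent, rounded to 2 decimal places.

T = 15/12 years.
F/S = 0.237058/0.2267 = 1.0456903 = (growth of BRL) / (growth of CZK).
The CZK side grows by (1 + 0.0086)^(15/12) = 1.0107615.
That pins the BRL growth at 1.0569435.
r = 1.0569435^(12/15) − 1 = 0.045301 → 4.53%.

4.53%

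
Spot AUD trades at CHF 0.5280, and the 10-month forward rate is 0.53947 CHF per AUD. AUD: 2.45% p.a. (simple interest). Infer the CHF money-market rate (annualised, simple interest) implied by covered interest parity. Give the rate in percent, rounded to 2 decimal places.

5.11%

T = 10/12 years.
F/S = 0.53947/0.528 = 1.0217235 = (growth of CHF) / (growth of AUD).
AUD growth factor: 1 + 0.0245×10/12 = 1.0204167.
Hence g_CHF = 1.0425837.
r = (1.0425837 − 1)/(10/12) = 0.051100 → 5.11%.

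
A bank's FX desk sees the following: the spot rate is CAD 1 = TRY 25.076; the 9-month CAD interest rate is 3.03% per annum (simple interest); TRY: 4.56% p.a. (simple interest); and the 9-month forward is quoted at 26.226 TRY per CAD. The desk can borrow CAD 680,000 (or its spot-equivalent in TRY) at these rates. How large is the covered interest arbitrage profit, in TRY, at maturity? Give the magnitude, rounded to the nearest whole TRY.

TRY 604,103

T = 9/12 years.
Route A — deposit CAD, sell forward: 680,000 × 1.022725 × 26.226 = TRY 18,238,950.38.
Route B — convert at spot, deposit TRY: 680,000 × 25.076 × 1.034200 = TRY 17,634,847.46.
The quoted forward overvalues CAD, so borrow TRY, buy CAD at spot, deposit the CAD at 3.03%, and sell the proceeds forward at 26.226.
Profit = 18,238,950.38 − 17,634,847.46 = TRY 604,103.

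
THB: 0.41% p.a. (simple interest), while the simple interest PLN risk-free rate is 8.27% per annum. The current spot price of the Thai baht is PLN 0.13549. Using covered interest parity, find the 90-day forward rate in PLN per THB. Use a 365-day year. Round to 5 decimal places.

T = 90/365 years.
Growth of 1 PLN over T: 1 + 0.0827×90/365 = 1.0203918.
Growth of 1 THB over T: 1 + 0.0041×90/365 = 1.001011.
CIP: F = S · (grow PLN)/(grow THB) = 0.13549 × 1.0203918/1.001011 = 0.1381133 PLN per THB.

0.13811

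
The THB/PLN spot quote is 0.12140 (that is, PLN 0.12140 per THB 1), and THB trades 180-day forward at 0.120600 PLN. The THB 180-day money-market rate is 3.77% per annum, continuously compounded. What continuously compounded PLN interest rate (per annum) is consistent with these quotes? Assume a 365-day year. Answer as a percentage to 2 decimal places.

2.43%

T = 180/365 years.
CIP gives F = S · g_PLN/g_THB, so g_PLN/g_THB = 0.1206/0.1214 = 0.9934102.
THB growth factor: e^(0.0377×180/365) = 1.0187657.
That pins the PLN growth at 1.0120522.
Take logs: ln 1.0120522 / (180/365) = 0.024293, so 2.43%.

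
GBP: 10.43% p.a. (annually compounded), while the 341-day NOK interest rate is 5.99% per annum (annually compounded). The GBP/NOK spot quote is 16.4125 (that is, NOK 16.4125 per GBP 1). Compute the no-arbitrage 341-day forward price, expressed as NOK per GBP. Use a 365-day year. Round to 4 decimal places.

T = 341/365 years.
Growth of 1 NOK over T: (1 + 0.0599)^(341/365) = 1.05585344.
Growth of 1 GBP over T: (1 + 0.1043)^(341/365) = 1.09711954.
So F = 16.4125 × 1.05585344 / 1.09711954 = 15.795175 (NOK/GBP).

15.7952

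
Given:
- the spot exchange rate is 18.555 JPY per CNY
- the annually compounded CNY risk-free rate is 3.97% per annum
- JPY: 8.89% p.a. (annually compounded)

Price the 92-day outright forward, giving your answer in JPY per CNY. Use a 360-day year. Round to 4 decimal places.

T = 92/360 years.
Growth of 1 JPY over T: (1 + 0.0889)^(92/360) = 1.02200375.
CNY growth factor: (1 + 0.0397)^(92/360) = 1.009999.
Forward (JPY per CNY) = 18.555 × 1.02200375 / 1.009999 = 18.775543.

18.7755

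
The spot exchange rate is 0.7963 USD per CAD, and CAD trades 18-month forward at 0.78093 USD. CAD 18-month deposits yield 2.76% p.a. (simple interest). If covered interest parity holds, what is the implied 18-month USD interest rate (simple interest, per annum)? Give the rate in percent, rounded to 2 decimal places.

T = 18/12 years.
CIP gives F = S · g_USD/g_CAD, so g_USD/g_CAD = 0.78093/0.7963 = 0.9806982.
CAD growth factor: 1 + 0.0276×18/12 = 1.041400.
That pins the USD growth at 1.0212991.
(1.0212991 − 1)/T = 0.014199, i.e. 1.42%.

1.42%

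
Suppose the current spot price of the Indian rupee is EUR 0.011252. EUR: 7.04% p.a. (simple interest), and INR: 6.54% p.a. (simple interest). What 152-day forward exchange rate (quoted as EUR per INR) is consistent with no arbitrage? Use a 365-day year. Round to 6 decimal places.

0.011275

T = 152/365 years.
Growth of 1 EUR over T: 1 + 0.0704×152/365 = 1.0293173.
INR growth factor: 1 + 0.0654×152/365 = 1.0272351.
Forward (EUR per INR) = 0.011252 × 1.0293173 / 1.0272351 = 0.01127481.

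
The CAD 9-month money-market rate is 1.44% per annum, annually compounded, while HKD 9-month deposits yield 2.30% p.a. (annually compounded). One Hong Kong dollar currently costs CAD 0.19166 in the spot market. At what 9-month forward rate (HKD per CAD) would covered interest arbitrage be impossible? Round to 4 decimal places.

T = 9/12 years.
CAD growth factor: (1 + 0.0144)^(9/12) = 1.0107807.
HKD growth factor: (1 + 0.0230)^(9/12) = 1.0172009.
CIP: F = S · (grow CAD)/(grow HKD) = 0.19166 × 1.0107807/1.0172009 = 0.1904503 CAD per HKD.
Invert for HKD per CAD: 1 / 0.1904503 = 5.2507.

5.2507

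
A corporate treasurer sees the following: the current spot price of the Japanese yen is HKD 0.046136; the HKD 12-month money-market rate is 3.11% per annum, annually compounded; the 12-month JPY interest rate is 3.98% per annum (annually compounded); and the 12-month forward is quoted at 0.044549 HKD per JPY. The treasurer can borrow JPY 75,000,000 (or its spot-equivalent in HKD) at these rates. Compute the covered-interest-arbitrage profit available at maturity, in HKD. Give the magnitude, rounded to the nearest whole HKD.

HKD 93,658

T = 1 year.
Invest the JPY and cover forward: 75,000,000 × 1.039800 × 0.044549 = HKD 3,474,153.77.
Convert at spot and invest in HKD: 75,000,000 × 0.046136 × 1.031100 = HKD 3,567,812.22.
The quoted forward undervalues JPY, so borrow JPY, convert to HKD at spot, deposit the HKD at 3.11%, and buy JPY forward at 0.044549 to cover the loan.
Profit = 3,567,812.22 − 3,474,153.77 = HKD 93,658.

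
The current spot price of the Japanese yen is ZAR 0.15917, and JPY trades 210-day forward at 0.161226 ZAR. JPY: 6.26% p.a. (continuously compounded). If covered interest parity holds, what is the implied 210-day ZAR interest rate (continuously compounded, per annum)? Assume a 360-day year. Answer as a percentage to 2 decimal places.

T = 210/360 years.
CIP gives F = S · g_ZAR/g_JPY, so g_ZAR/g_JPY = 0.161226/0.15917 = 1.0129170.
JPY growth factor: e^(0.0626×210/360) = 1.0371916.
Hence g_ZAR = 1.050589.
r = ln(1.050589)/(210/360) = 0.084602 → 8.46%.

8.46%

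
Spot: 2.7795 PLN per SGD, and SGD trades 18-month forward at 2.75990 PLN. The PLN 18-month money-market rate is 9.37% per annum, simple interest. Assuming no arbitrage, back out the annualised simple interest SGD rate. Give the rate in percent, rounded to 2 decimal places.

9.91%

T = 18/12 years.
CIP gives F = S · g_PLN/g_SGD, so g_PLN/g_SGD = 2.7599/2.7795 = 0.9929484.
The PLN side grows by 1 + 0.0937×18/12 = 1.140550.
That pins the SGD growth at 1.1486498.
(1.1486498 − 1)/T = 0.099100, i.e. 9.91%.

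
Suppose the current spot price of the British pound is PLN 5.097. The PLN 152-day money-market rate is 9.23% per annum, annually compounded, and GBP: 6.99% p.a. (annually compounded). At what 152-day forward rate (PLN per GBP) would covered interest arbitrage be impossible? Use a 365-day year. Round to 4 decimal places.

T = 152/365 years.
PLN accumulates by (1 + 0.0923)^(152/365) = 1.0374497.
GBP growth factor: (1 + 0.0699)^(152/365) = 1.0285363.
So F = 5.097 × 1.0374497 / 1.0285363 = 5.141171 (PLN/GBP).

5.1412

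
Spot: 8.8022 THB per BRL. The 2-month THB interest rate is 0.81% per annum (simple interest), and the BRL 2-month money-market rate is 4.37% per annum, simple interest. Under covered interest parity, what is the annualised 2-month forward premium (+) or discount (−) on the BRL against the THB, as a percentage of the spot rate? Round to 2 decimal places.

T = 2/12 years.
F = S · g_THB/g_BRL = 8.8022 × 1.001350/1.0072833 = 8.7503515.
(F − S)/S ÷ T = (8.7503515 − 8.8022)/8.8022/(2/12) = -0.035342 → -3.53%.

-3.53%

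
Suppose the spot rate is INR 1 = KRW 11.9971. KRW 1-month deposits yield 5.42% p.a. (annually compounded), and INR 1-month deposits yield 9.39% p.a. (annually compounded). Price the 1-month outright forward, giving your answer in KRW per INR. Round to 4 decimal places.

T = 1/12 years.
Growth of 1 KRW over T: (1 + 0.0542)^(1/12) = 1.0044082.
Growth of 1 INR over T: (1 + 0.0939)^(1/12) = 1.00750715.
Forward (KRW per INR) = 11.9971 × 1.0044082 / 1.00750715 = 11.960199.

11.9602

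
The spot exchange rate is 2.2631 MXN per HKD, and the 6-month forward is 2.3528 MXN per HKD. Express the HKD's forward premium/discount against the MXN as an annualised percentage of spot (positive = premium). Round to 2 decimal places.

+7.93%

T = 6/12 years.
HKD trades forward at +3.96359% vs spot over the period.
Per annum: 0.0396359 / (6/12) = 0.079272 = 7.93%.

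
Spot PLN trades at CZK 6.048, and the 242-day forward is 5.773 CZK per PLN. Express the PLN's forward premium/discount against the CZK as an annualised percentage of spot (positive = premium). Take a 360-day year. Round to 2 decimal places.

-6.76%

T = 242/360 years.
PLN trades forward at -4.54696% vs spot over the period.
Annualise by dividing by T: -0.0454696 / (242/360) = -0.067641 → -6.76%.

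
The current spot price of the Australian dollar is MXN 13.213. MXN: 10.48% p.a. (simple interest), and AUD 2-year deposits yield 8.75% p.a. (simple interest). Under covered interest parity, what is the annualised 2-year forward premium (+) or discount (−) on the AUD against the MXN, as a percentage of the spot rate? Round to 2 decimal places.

+1.47%

T = 2 years.
No-arbitrage forward: 13.213 × 1.209600 / 1.175000 = 13.602081 MXN/AUD.
Annualised premium = (F − S)/S × (1/T) = (13.602081 − 13.213)/13.213 ÷ 2 = 1.47%.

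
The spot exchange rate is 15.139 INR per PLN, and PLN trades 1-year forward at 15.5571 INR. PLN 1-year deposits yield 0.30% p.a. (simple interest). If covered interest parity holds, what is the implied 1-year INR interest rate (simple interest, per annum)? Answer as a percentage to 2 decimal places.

T = 1 year.
F/S = 15.5571/15.139 = 1.0276174 = (growth of INR) / (growth of PLN).
The PLN side grows by 1 + 0.0030×1 = 1.003000.
Hence g_INR = 1.0307003.
(1.0307003 − 1)/T = 0.030700, i.e. 3.07%.

3.07%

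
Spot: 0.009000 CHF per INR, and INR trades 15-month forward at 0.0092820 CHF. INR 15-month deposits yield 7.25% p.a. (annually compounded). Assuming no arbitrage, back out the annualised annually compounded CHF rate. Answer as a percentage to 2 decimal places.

T = 15/12 years.
By CIP, F/S equals the CHF-to-INR growth ratio: 0.009282/0.009 = 1.0313333.
The INR side grows by (1 + 0.0725)^(15/12) = 1.0914319.
Hence g_CHF = 1.1256301.
Annualise: 1.1256301^(12/15) − 1 = 0.099301 = 9.93%.

9.93%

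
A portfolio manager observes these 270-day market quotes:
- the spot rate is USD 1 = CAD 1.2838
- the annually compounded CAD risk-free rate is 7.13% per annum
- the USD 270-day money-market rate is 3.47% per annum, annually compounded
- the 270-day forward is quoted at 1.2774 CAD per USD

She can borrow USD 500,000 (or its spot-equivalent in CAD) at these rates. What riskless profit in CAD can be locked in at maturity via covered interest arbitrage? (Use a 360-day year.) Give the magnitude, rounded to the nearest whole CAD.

T = 270/360 years.
Invest the USD and cover forward: 500,000 × 1.02591372 × 1.2774 = CAD 655,251.09.
Convert at spot and invest in CAD: 500,000 × 1.2838 × 1.05301202 = CAD 675,928.42.
The quoted forward undervalues USD, so borrow USD, convert to CAD at spot, deposit the CAD at 7.13%, and buy USD forward at 1.2774 to cover the loan.
Profit = 675,928.42 − 655,251.09 = CAD 20,677.

CAD 20,677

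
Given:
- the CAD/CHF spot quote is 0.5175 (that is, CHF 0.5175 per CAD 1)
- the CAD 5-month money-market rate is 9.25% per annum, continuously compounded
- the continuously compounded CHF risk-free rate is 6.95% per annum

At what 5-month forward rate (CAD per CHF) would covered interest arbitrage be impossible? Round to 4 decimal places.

T = 5/12 years.
CHF growth factor: e^(0.0695×5/12) = 1.0293817.
CAD growth factor: e^(0.0925×5/12) = 1.039294.
CIP: F = S · (grow CHF)/(grow CAD) = 0.5175 × 1.0293817/1.039294 = 0.5125643 CHF per CAD.
Invert for CAD per CHF: 1 / 0.5125643 = 1.9510.

1.9510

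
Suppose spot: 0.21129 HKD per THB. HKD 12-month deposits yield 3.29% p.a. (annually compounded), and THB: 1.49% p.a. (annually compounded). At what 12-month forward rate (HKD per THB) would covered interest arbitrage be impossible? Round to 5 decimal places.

0.21504

T = 1 year.
Growth of 1 HKD over T: (1 + 0.0329)^1 = 1.032900.
THB growth factor: (1 + 0.0149)^1 = 1.014900.
CIP: F = S · (grow HKD)/(grow THB) = 0.21129 × 1.032900/1.014900 = 0.2150374 HKD per THB.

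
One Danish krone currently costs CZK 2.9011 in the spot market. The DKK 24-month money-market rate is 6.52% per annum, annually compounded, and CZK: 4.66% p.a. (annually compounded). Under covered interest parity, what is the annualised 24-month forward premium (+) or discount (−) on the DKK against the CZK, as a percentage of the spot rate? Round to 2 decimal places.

-1.73%

T = 2 years.
CIP forward (CZK per DKK) = 2.9011 × 1.0953716/1.134651 = 2.8006696.
(F − S)/S ÷ T = (2.8006696 − 2.9011)/2.9011/2 = -0.017309 → -1.73%.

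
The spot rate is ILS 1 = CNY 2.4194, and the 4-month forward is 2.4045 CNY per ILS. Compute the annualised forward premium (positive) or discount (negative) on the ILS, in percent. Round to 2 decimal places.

-1.85%

T = 4/12 years.
ILS trades forward at -0.61586% vs spot over the period.
×(1/T) gives -1.85% p.a.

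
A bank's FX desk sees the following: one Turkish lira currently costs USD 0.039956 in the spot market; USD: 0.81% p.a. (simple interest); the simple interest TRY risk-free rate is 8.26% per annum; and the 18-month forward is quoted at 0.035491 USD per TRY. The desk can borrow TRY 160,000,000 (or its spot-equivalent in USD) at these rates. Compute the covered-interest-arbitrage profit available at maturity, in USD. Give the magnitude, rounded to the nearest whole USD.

USD 88,501

T = 18/12 years.
Invest the TRY and cover forward: 160,000,000 × 1.123900 × 0.035491 = USD 6,382,133.58.
Convert at spot and invest in USD: 160,000,000 × 0.039956 × 1.012150 = USD 6,470,634.46.
The quoted forward undervalues TRY, so borrow TRY, convert to USD at spot, deposit the USD at 0.81%, and buy TRY forward at 0.035491 to cover the loan.
Profit = 6,470,634.46 − 6,382,133.58 = USD 88,501.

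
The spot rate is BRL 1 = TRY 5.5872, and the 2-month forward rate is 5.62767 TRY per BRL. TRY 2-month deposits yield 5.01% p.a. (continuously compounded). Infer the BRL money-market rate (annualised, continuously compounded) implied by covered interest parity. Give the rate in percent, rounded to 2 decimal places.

0.68%

T = 2/12 years.
CIP gives F = S · g_TRY/g_BRL, so g_TRY/g_BRL = 5.62767/5.5872 = 1.0072433.
The TRY side grows by e^(0.0501×2/12) = 1.008385.
Hence g_BRL = 1.0011335.
Take logs: ln 1.0011335 / (2/12) = 0.006797, so 0.68%.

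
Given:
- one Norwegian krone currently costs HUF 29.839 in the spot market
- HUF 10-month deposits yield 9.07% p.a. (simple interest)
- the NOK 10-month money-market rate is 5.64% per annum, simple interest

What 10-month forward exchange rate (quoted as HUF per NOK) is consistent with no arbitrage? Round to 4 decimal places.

30.6536

T = 10/12 years.
HUF growth factor: 1 + 0.0907×10/12 = 1.07558333.
NOK accumulates by 1 + 0.0564×10/12 = 1.047000.
So F = 29.839 × 1.07558333 / 1.047000 = 30.653611 (HUF/NOK).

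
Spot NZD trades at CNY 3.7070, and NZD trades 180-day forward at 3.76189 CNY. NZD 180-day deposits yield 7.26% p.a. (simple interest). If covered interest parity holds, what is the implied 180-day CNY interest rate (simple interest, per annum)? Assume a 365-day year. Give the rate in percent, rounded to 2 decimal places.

10.37%

T = 180/365 years.
F/S = 3.76189/3.707 = 1.0148071 = (growth of CNY) / (growth of NZD).
The NZD side grows by 1 + 0.0726×180/365 = 1.0358027.
Hence g_CNY = 1.0511399.
(1.0511399 − 1)/T = 0.103700, i.e. 10.37%.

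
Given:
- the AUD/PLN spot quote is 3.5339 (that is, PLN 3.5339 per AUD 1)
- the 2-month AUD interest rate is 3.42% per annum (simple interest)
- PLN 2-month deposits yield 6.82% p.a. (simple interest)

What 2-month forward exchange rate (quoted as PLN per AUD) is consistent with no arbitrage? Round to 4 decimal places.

T = 2/12 years.
Growth of 1 PLN over T: 1 + 0.0682×2/12 = 1.0113667.
AUD accumulates by 1 + 0.0342×2/12 = 1.005700.
So F = 3.5339 × 1.0113667 / 1.005700 = 3.553812 (PLN/AUD).

3.5538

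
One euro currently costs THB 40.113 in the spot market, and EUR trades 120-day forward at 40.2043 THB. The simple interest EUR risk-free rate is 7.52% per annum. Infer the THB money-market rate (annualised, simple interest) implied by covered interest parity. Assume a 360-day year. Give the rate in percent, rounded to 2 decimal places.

T = 120/360 years.
By CIP, F/S equals the THB-to-EUR growth ratio: 40.2043/40.113 = 1.0022761.
The EUR side grows by 1 + 0.0752×120/360 = 1.0250667.
That pins the THB growth at 1.0273999.
(1.0273999 − 1)/T = 0.082200, i.e. 8.22%.

8.22%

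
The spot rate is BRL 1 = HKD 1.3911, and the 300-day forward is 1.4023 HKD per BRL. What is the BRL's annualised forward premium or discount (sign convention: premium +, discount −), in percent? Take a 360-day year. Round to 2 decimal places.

+0.97%

T = 300/360 years.
BRL trades forward at +0.80512% vs spot over the period.
Annualise by dividing by T: 0.0080512 / (300/360) = 0.009661 → 0.97%.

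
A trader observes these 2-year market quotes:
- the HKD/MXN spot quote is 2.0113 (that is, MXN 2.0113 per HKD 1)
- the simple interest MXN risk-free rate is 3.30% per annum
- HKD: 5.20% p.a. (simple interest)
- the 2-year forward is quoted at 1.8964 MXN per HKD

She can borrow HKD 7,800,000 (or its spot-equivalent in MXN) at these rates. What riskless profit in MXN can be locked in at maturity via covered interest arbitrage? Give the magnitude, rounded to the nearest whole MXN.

MXN 393,278

T = 2 years.
Route A — deposit HKD, sell forward: 7,800,000 × 1.104000 × 1.8964 = MXN 16,330,279.68.
Route B — convert at spot, deposit MXN: 7,800,000 × 2.0113 × 1.066000 = MXN 16,723,557.24.
The quoted forward undervalues HKD, so borrow HKD, convert to MXN at spot, deposit the MXN at 3.30%, and buy HKD forward at 1.8964 to cover the loan.
Profit = 16,723,557.24 − 16,330,279.68 = MXN 393,278.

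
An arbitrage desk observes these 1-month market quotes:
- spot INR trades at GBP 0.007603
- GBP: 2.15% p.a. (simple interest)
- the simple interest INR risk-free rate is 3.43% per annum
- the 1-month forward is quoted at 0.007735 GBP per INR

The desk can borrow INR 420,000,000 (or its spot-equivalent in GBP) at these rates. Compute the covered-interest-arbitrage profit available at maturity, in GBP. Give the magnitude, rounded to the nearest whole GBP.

T = 1/12 years.
Route A — deposit INR, sell forward: 420,000,000 × 1.002858333 × 0.007735 = GBP 3,257,985.87.
Route B — convert at spot, deposit GBP: 420,000,000 × 0.007603 × 1.001791667 = GBP 3,198,981.26.
The quoted forward overvalues INR, so borrow GBP, buy INR at spot, deposit the INR at 3.43%, and sell the proceeds forward at 0.007735.
Profit = 3,257,985.87 − 3,198,981.26 = GBP 59,005.

GBP 59,005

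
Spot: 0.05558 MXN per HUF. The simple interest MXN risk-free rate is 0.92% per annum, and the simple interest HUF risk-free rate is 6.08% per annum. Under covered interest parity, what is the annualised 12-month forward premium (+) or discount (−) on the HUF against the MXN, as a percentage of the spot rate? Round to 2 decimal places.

-4.86%

T = 1 year.
F = S · g_MXN/g_HUF = 0.05558 × 1.009200/1.060800 = 0.05287645.
(F − S)/S ÷ T = (0.05287645 − 0.05558)/0.05558/1 = -0.048642 → -4.86%.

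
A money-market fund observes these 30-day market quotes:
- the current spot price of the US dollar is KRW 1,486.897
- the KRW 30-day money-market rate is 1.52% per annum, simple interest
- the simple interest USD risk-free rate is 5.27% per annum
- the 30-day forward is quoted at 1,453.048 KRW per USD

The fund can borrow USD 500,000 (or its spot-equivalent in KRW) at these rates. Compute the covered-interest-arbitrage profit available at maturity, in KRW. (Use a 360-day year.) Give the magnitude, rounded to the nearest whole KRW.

T = 30/360 years.
Route A — deposit USD, sell forward: 500,000 × 1.00439166667 × 1453.048 = KRW 729,714,651.24.
Route B — convert at spot, deposit KRW: 500,000 × 1486.897 × 1.00126666667 = KRW 744,390,201.44.
The quoted forward undervalues USD, so borrow USD, convert to KRW at spot, deposit the KRW at 1.52%, and buy USD forward at 1,453.048 to cover the loan.
Arbitrage profit = |729,714,651.24 − 744,390,201.44| = KRW 14,675,550.

KRW 14,675,550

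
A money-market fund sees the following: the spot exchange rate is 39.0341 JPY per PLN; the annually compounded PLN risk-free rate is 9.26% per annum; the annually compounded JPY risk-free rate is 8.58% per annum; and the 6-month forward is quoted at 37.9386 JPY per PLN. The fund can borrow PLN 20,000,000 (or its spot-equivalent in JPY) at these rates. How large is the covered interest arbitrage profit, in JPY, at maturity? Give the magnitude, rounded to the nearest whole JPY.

T = 6/12 years.
Invest the PLN and cover forward: 20,000,000 × 1.04527508341 × 37.9386 = JPY 793,125,465.59.
Convert at spot and invest in JPY: 20,000,000 × 39.0341 × 1.04201727433 = JPY 813,484,129.76.
The quoted forward undervalues PLN, so borrow PLN, convert to JPY at spot, deposit the JPY at 8.58%, and buy PLN forward at 37.9386 to cover the loan.
Arbitrage profit = |793,125,465.59 − 813,484,129.76| = JPY 20,358,664.

JPY 20,358,664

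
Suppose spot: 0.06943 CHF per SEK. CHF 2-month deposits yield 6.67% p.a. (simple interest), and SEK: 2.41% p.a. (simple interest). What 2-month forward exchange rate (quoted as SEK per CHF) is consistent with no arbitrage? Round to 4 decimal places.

T = 2/12 years.
CHF accumulates by 1 + 0.0667×2/12 = 1.01111667.
Growth of 1 SEK over T: 1 + 0.0241×2/12 = 1.00401667.
So F = 0.06943 × 1.01111667 / 1.00401667 = 0.069920981 (CHF/SEK).
Quoted the other way: 1/0.069920981 = 14.3019 SEK per CHF.

14.3019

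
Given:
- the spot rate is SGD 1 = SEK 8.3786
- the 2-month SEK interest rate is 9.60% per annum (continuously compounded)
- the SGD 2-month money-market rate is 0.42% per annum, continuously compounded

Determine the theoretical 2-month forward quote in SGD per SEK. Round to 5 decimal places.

0.11754

T = 2/12 years.
SEK growth factor: e^(0.0960×2/12) = 1.0161287.
Growth of 1 SGD over T: e^(0.0042×2/12) = 1.0007002.
Forward (SEK per SGD) = 8.3786 × 1.0161287 / 1.0007002 = 8.507779.
Quoted the other way: 1/8.507779 = 0.11754 SGD per SEK.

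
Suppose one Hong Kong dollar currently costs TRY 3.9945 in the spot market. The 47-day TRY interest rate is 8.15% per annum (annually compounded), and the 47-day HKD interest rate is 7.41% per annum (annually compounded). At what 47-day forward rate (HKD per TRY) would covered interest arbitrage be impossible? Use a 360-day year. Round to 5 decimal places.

T = 47/360 years.
TRY accumulates by (1 + 0.0815)^(47/360) = 1.0102814.
HKD accumulates by (1 + 0.0741)^(47/360) = 1.0093762.
CIP: F = S · (grow TRY)/(grow HKD) = 3.9945 × 1.0102814/1.0093762 = 3.998082 TRY per HKD.
Quoted the other way: 1/3.998082 = 0.25012 HKD per TRY.

0.25012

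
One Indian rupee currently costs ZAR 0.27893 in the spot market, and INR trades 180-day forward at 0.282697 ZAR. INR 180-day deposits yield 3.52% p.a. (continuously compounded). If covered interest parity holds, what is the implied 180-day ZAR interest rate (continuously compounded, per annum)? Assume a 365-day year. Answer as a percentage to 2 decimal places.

T = 180/365 years.
By CIP, F/S equals the ZAR-to-INR growth ratio: 0.282697/0.27893 = 1.0135052.
The INR side grows by e^(0.0352×180/365) = 1.0175104.
Hence g_ZAR = 1.0312521.
r = ln(1.0312521)/(180/365) = 0.062402 → 6.24%.

6.24%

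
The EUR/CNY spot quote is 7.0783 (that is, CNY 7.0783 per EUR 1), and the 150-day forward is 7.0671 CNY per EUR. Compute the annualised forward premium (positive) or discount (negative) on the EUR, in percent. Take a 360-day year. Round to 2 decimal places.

-0.38%

T = 150/360 years.
EUR trades forward at -0.15823% vs spot over the period.
Annualise by dividing by T: -0.0015823 / (150/360) = -0.003798 → -0.38%.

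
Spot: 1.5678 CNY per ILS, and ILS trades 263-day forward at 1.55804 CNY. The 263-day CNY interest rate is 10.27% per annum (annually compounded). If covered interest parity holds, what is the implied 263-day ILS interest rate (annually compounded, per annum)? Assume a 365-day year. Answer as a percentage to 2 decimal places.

11.23%

T = 263/365 years.
By CIP, F/S equals the CNY-to-ILS growth ratio: 1.55804/1.5678 = 0.9937747.
CNY growth factor: (1 + 0.1027)^(263/365) = 1.0729823.
That pins the ILS growth at 1.0797038.
r = 1.0797038^(365/263) − 1 = 0.112298 → 11.23%.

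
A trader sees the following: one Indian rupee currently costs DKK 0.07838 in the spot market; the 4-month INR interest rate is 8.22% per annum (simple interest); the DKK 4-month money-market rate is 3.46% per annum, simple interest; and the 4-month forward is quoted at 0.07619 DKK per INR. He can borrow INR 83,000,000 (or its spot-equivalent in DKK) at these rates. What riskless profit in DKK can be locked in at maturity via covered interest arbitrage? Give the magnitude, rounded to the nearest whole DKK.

T = 4/12 years.
Keep in INR, deliver into the forward: 83,000,000·1.027400·0.07619 = DKK 6,497,041.30.
Swap to DKK now, deposit: 83,000,000·0.07838·1.011533333 = DKK 6,580,570.56.
The quoted forward undervalues INR, so borrow INR, convert to DKK at spot, deposit the DKK at 3.46%, and buy INR forward at 0.07619 to cover the loan.
Arbitrage profit = |6,497,041.30 − 6,580,570.56| = DKK 83,529.

DKK 83,529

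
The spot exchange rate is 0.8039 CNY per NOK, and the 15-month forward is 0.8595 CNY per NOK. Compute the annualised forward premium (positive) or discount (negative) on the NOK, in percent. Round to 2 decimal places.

+5.53%

T = 15/12 years.
(F − S)/S = (0.8595 − 0.8039)/0.8039 = 0.0691628.
Annualise by dividing by T: 0.0691628 / (15/12) = 0.055330 → 5.53%.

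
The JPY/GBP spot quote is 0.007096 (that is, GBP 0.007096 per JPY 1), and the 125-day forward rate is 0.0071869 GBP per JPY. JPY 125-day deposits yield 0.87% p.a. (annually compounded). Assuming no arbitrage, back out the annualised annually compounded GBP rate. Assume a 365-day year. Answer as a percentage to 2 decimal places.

4.69%

T = 125/365 years.
F/S = 0.0071869/0.007096 = 1.0128100 = (growth of GBP) / (growth of JPY).
JPY growth factor: (1 + 0.0087)^(125/365) = 1.002971.
That pins the GBP growth at 1.0158191.
r = 1.0158191^(365/125) − 1 = 0.046897 → 4.69%.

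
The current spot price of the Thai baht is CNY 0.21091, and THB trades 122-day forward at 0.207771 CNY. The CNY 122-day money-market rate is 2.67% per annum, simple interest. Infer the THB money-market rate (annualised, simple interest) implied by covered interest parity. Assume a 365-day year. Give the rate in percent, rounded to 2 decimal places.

7.23%

T = 122/365 years.
F/S = 0.207771/0.21091 = 0.9851169 = (growth of CNY) / (growth of THB).
The CNY side grows by 1 + 0.0267×122/365 = 1.0089244.
Hence g_THB = 1.0241672.
(1.0241672 − 1)/T = 0.072304, i.e. 7.23%.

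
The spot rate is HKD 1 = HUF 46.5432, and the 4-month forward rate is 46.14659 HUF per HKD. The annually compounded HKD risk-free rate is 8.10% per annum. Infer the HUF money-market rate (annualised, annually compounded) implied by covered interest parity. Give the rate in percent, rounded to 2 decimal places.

T = 4/12 years.
CIP gives F = S · g_HUF/g_HKD, so g_HUF/g_HKD = 46.14659/46.5432 = 0.9914787.
HKD growth factor: (1 + 0.0810)^(4/12) = 1.0263021.
That pins the HUF growth at 1.0175567.
r = 1.0175567^(12/4) − 1 = 0.053600 → 5.36%.

5.36%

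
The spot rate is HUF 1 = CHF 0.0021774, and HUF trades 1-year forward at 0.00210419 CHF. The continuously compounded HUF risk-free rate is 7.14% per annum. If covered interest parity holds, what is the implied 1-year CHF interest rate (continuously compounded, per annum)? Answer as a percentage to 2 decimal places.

3.72%

T = 1 year.
F/S = 0.00210419/0.0021774 = 0.9663773 = (growth of CHF) / (growth of HUF).
HUF growth factor: e^(0.0714×1) = 1.0740107.
Hence g_CHF = 1.0378996.
Take logs: ln 1.0378996 / 1 = 0.037199, so 3.72%.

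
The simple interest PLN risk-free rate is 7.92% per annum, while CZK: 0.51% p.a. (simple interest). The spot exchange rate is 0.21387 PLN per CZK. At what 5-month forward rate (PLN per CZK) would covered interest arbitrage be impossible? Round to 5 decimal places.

0.22046

T = 5/12 years.
PLN growth factor: 1 + 0.0792×5/12 = 1.033000.
CZK accumulates by 1 + 0.0051×5/12 = 1.002125.
CIP: F = S · (grow PLN)/(grow CZK) = 0.21387 × 1.033000/1.002125 = 0.2204592 PLN per CZK.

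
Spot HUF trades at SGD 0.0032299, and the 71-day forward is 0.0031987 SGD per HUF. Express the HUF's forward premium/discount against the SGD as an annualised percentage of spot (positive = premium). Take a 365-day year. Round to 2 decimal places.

T = 71/365 years.
(F − S)/S = (0.0031987 − 0.0032299)/0.0032299 = -0.0096597.
Per annum: -0.0096597 / (71/365) = -0.049659 = -4.97%.

-4.97%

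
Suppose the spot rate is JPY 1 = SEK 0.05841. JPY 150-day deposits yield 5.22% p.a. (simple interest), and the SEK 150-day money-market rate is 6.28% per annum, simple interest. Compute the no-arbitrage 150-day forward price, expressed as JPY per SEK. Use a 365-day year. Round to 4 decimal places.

17.0477

T = 150/365 years.
Growth of 1 SEK over T: 1 + 0.0628×150/365 = 1.02580822.
JPY growth factor: 1 + 0.0522×150/365 = 1.02145205.
Forward (SEK per JPY) = 0.05841 × 1.02580822 / 1.02145205 = 0.058659100.
Quoted the other way: 1/0.058659100 = 17.0477 JPY per SEK.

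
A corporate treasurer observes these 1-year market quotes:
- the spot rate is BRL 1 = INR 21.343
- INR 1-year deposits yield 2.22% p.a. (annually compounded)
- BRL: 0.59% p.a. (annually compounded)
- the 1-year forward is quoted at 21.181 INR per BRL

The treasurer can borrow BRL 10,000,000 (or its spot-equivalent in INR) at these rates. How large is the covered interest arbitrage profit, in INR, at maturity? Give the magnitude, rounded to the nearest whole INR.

INR 5,108,467

T = 1 year.
Route A — deposit BRL, sell forward: 10,000,000 × 1.005900 × 21.181 = INR 213,059,679.00.
Route B — convert at spot, deposit INR: 10,000,000 × 21.343 × 1.022200 = INR 218,168,146.00.
The quoted forward undervalues BRL, so borrow BRL, convert to INR at spot, deposit the INR at 2.22%, and buy BRL forward at 21.181 to cover the loan.
Profit = 218,168,146.00 − 213,059,679.00 = INR 5,108,467.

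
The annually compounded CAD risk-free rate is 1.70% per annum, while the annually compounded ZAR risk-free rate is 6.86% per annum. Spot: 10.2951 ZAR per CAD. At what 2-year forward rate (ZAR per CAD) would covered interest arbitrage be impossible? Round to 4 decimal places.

11.3663

T = 2 years.
Growth of 1 ZAR over T: (1 + 0.0686)^2 = 1.14190596.
CAD growth factor: (1 + 0.0170)^2 = 1.034289.
Forward (ZAR per CAD) = 10.2951 × 1.14190596 / 1.034289 = 11.366297.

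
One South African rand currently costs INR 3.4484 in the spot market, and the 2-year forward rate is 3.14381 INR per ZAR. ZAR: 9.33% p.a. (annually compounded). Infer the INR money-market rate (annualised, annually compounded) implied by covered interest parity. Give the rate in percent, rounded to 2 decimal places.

T = 2 years.
By CIP, F/S equals the INR-to-ZAR growth ratio: 3.14381/3.4484 = 0.9116721.
ZAR growth factor: (1 + 0.0933)^2 = 1.1953049.
That pins the INR growth at 1.0897261.
r = 1.0897261^(1/2) − 1 = 0.043899 → 4.39%.

4.39%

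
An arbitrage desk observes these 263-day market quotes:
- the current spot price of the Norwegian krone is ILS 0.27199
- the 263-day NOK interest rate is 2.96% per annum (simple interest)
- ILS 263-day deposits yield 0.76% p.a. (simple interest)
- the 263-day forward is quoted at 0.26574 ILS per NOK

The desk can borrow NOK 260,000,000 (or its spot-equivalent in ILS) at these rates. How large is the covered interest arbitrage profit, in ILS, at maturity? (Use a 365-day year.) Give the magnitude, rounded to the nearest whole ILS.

ILS 538,642

T = 263/365 years.
Keep in NOK, deliver into the forward: 260,000,000·1.0213282192·0.26574 = ILS 70,566,017.85.
Swap to ILS now, deposit: 260,000,000·0.27199·1.0054761644 = ILS 71,104,660.11.
The quoted forward undervalues NOK, so borrow NOK, convert to ILS at spot, deposit the ILS at 0.76%, and buy NOK forward at 0.26574 to cover the loan.
The gap between the two covered legs is ILS 538,642.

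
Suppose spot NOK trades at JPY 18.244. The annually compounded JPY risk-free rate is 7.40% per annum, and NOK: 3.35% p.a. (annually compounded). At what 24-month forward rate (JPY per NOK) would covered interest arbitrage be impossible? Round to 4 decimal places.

19.7019

T = 2 years.
Growth of 1 JPY over T: (1 + 0.0740)^2 = 1.153476.
NOK accumulates by (1 + 0.0335)^2 = 1.06812225.
So F = 18.244 × 1.153476 / 1.06812225 = 19.701880 (JPY/NOK).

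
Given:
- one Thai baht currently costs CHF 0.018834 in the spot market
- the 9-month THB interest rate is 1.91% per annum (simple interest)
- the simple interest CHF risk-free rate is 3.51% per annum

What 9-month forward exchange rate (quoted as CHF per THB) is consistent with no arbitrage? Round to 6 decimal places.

T = 9/12 years.
CHF growth factor: 1 + 0.0351×9/12 = 1.026325.
THB accumulates by 1 + 0.0191×9/12 = 1.014325.
So F = 0.018834 × 1.026325 / 1.014325 = 0.01905682 (CHF/THB).

0.019057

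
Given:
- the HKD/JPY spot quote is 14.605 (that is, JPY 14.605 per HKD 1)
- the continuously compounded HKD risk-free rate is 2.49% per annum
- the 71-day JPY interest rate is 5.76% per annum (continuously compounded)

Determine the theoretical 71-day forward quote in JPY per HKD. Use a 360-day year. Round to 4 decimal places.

T = 71/360 years.
JPY growth factor: e^(0.0576×71/360) = 1.01142477.
HKD accumulates by e^(0.0249×71/360) = 1.00492291.
So F = 14.605 × 1.01142477 / 1.00492291 = 14.699494 (JPY/HKD).

14.6995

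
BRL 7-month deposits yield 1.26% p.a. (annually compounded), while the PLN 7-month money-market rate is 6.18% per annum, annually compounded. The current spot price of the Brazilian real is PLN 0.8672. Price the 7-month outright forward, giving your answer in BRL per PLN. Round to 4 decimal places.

T = 7/12 years.
PLN accumulates by (1 + 0.0618)^(7/12) = 1.0355989.
BRL growth factor: (1 + 0.0126)^(7/12) = 1.0073308.
Forward (PLN per BRL) = 0.8672 × 1.0355989 / 1.0073308 = 0.8915357.
Quoted the other way: 1/0.8915357 = 1.1217 BRL per PLN.

1.1217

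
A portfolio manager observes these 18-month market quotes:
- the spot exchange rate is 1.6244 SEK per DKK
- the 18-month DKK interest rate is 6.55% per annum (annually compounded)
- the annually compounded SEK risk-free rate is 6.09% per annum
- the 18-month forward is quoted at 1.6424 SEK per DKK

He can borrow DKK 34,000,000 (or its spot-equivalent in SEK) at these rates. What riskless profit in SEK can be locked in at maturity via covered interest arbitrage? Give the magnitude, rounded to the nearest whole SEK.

T = 18/12 years.
Invest the DKK and cover forward: 34,000,000 × 1.0998416983 × 1.6424 = SEK 61,416,920.18.
Convert at spot and invest in SEK: 34,000,000 × 1.6244 × 1.092727 = SEK 60,350,875.12.
The quoted forward overvalues DKK, so borrow SEK, buy DKK at spot, deposit the DKK at 6.55%, and sell the proceeds forward at 1.6424.
Profit = 61,416,920.18 − 60,350,875.12 = SEK 1,066,045.

SEK 1,066,045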